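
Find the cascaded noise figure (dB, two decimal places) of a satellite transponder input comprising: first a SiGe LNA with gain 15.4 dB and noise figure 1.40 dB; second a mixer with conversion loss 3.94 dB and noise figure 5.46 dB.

Convert to linear (a loss of L dB is a gain of −L dB): F_i = 10^(NF_i/10), G_i = 10^(G_i,dB/10)
  Stage 1: F_1 = 10^(1.40/10) = 1.380, G_1 = 10^(15.4/10) = 34.67
  Stage 2: F_2 = 10^(5.46/10) = 3.516, G_2 = 10^(−3.94/10) = 0.4036
Friis cascade:
  F = 1.380 + (3.516 − 1)/34.67 = 1.453
NF = 10 log₁₀(1.453) = 1.62 dB

1.62 dB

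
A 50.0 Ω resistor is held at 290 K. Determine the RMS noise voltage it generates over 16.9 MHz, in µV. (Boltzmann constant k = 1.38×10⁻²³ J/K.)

3.68 µV

V_n = √(4kTRB)
4kTRB = 4 × 1.38×10⁻²³ × 290 × 5.00×10¹ × 1.69×10⁷ = 1.35×10⁻¹¹ V²
V_n = √(1.35×10⁻¹¹) = 3.68×10⁻⁶ V = 3.68 µV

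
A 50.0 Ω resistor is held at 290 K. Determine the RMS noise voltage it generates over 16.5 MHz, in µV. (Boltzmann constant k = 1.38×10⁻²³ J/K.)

V_n = √(4kTRB)
4kTRB = 4 × 1.38×10⁻²³ × 290 × 5.00×10¹ × 1.65×10⁷ = 1.32×10⁻¹¹ V²
V_n = √(1.32×10⁻¹¹) = 3.63×10⁻⁶ V = 3.63 µV

3.63 µV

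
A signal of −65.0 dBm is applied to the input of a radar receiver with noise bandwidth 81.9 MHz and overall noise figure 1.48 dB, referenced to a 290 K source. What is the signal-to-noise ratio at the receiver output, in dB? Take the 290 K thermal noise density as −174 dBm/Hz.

Noise floor: N = −174 + 10 log₁₀(B) + NF
10 log₁₀(8.19×10⁷) = 79.13 dB
N = −174 + 79.13 + 1.48 = −93.39 dBm
SNR = P_sig − N = −65.0 − (−93.39) = 28.39 dB → 28.4 dB

28.4 dB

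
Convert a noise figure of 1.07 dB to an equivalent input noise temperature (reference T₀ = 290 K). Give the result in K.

81.0 K

F = 10^(1.07/10) = 1.27938
T_e = (F − 1)·T₀ = (1.27938 − 1) × 290 = 81.0 K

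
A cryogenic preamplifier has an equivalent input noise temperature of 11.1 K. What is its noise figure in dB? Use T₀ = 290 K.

F = 1 + T_e/T₀ = 1 + 11.1/290 = 1.03828
NF = 10 log₁₀(1.03828) = 0.163 dB

0.163 dB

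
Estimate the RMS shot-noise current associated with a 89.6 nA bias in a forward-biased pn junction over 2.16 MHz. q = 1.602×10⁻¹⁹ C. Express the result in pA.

249 pA

I_n = √(2qI·B)
2qI·B = 2 × 1.602×10⁻¹⁹ × 8.96×10⁻⁸ × 2.16×10⁶ = 6.20×10⁻²⁰ A²
I_n = √(6.20×10⁻²⁰) = 2.49×10⁻¹⁰ A = 249 pA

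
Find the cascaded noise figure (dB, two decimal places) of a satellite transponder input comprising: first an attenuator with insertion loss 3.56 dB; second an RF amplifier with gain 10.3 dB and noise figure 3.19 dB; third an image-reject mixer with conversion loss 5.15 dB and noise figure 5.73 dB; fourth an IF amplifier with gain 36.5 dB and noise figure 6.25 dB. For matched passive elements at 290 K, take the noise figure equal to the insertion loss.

8.78 dB

Convert to linear (a loss of L dB is a gain of −L dB): F_i = 10^(NF_i/10), G_i = 10^(G_i,dB/10)
  Stage 1: F_1 = 10^(3.56/10) = 2.270, G_1 = 10^(−3.56/10) = 0.4406
  Stage 2: F_2 = 10^(3.19/10) = 2.084, G_2 = 10^(10.3/10) = 10.72
  Stage 3: F_3 = 10^(5.73/10) = 3.741, G_3 = 10^(−5.15/10) = 0.3055
  Stage 4: F_4 = 10^(6.25/10) = 4.217, G_4 = 10^(36.5/10) = 4467
Friis cascade:
  F = 2.270 + (2.084 − 1)/0.4406 + (3.741 − 1)/4.721 + (4.217 − 1)/1.442 = 7.543
NF = 10 log₁₀(7.543) = 8.78 dB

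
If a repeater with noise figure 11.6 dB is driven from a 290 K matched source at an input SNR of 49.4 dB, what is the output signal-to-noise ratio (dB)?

37.8 dB

By definition F = SNR_in/SNR_out, so in dB: SNR_out = SNR_in − NF
SNR_out = 49.4 − 11.6 = 37.8 dB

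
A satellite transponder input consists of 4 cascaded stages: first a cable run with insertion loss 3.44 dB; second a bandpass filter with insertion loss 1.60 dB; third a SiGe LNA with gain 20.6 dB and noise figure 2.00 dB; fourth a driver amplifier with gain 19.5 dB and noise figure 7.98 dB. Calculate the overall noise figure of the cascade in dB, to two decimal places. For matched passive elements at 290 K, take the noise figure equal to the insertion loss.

7.16 dB

Convert to linear (a loss of L dB is a gain of −L dB): F_i = 10^(NF_i/10), G_i = 10^(G_i,dB/10)
  Stage 1: F_1 = 10^(3.44/10) = 2.208, G_1 = 10^(−3.44/10) = 0.4529
  Stage 2: F_2 = 10^(1.60/10) = 1.445, G_2 = 10^(−1.60/10) = 0.6918
  Stage 3: F_3 = 10^(2.00/10) = 1.585, G_3 = 10^(20.6/10) = 114.8
  Stage 4: F_4 = 10^(7.98/10) = 6.281, G_4 = 10^(19.5/10) = 89.13
Friis cascade:
  F = 2.208 + (1.445 − 1)/0.4529 + (1.585 − 1)/0.3133 + (6.281 − 1)/35.97 = 5.205
NF = 10 log₁₀(5.205) = 7.16 dB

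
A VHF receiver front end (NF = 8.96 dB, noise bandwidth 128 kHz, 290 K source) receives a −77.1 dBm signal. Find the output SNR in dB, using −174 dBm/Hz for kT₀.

Noise floor: N = −174 + 10 log₁₀(B) + NF
10 log₁₀(1.28×10⁵) = 51.07 dB
N = −174 + 51.07 + 8.96 = −113.97 dBm
SNR = P_sig − N = −77.1 − (−113.97) = 36.87 dB → 36.9 dB

36.9 dB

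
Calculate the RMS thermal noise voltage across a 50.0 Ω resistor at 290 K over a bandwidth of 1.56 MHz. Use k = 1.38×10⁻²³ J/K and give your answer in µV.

1.12 µV

V_n = √(4kTRB)
4kTRB = 4 × 1.38×10⁻²³ × 290 × 5.00×10¹ × 1.56×10⁶ = 1.25×10⁻¹² V²
V_n = √(1.25×10⁻¹²) = 1.12×10⁻⁶ V = 1.12 µV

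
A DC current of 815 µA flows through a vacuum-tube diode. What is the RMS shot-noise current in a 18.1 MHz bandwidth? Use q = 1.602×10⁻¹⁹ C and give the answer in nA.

68.7 nA

I_n = √(2qI·B)
2qI·B = 2 × 1.602×10⁻¹⁹ × 8.15×10⁻⁴ × 1.81×10⁷ = 4.73×10⁻¹⁵ A²
I_n = √(4.73×10⁻¹⁵) = 6.87×10⁻⁸ A = 68.7 nA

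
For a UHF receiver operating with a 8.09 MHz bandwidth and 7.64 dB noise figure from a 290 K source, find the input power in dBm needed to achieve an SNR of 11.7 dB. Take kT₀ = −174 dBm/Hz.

Sensitivity = −174 + 10 log₁₀(B) + NF + SNR_min
= −174 + 69.08 + 7.64 + 11.7
= −85.58 dBm → −85.6 dBm

−85.6 dBm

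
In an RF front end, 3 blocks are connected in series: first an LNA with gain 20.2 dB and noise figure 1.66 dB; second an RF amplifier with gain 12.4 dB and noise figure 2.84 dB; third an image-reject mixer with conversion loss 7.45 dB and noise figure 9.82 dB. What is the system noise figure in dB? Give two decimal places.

1.70 dB

Convert to linear (a loss of L dB is a gain of −L dB): F_i = 10^(NF_i/10), G_i = 10^(G_i,dB/10)
  Stage 1: F_1 = 10^(1.66/10) = 1.466, G_1 = 10^(20.2/10) = 104.7
  Stage 2: F_2 = 10^(2.84/10) = 1.923, G_2 = 10^(12.4/10) = 17.38
  Stage 3: F_3 = 10^(9.82/10) = 9.594, G_3 = 10^(−7.45/10) = 0.1799
Friis cascade:
  F = 1.466 + (1.923 − 1)/104.7 + (9.594 − 1)/1820 = 1.479
NF = 10 log₁₀(1.479) = 1.70 dB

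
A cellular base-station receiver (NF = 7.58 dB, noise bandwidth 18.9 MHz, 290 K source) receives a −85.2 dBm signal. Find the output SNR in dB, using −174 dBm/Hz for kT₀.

Noise floor: N = −174 + 10 log₁₀(B) + NF
10 log₁₀(1.89×10⁷) = 72.76 dB
N = −174 + 72.76 + 7.58 = −93.66 dBm
SNR = P_sig − N = −85.2 − (−93.66) = 8.46 dB → 8.5 dB

8.5 dB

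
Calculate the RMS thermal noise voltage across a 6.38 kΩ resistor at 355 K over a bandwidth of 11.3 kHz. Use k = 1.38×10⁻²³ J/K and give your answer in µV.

V_n = √(4kTRB)
4kTRB = 4 × 1.38×10⁻²³ × 355 × 6.38×10³ × 1.13×10⁴ = 1.41×10⁻¹² V²
V_n = √(1.41×10⁻¹²) = 1.19×10⁻⁶ V = 1.19 µV

1.19 µV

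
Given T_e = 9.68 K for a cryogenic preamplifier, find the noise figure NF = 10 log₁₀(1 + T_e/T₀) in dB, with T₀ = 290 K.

0.143 dB

F = 1 + T_e/T₀ = 1 + 9.68/290 = 1.03338
NF = 10 log₁₀(1.03338) = 0.143 dB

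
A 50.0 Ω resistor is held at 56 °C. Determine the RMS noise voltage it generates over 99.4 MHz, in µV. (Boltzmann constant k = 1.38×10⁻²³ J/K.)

T = 56 °C + 273.15 = 329.15 K
V_n = √(4kTRB)
4kTRB = 4 × 1.38×10⁻²³ × 329.15 × 5.00×10¹ × 9.94×10⁷ = 9.03×10⁻¹¹ V²
V_n = √(9.03×10⁻¹¹) = 9.50×10⁻⁶ V = 9.50 µV

9.50 µV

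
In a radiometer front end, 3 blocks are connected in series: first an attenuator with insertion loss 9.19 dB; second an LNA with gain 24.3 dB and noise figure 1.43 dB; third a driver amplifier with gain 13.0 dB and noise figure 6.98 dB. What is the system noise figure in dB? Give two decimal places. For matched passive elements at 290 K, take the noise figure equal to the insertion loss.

10.67 dB

Convert to linear (a loss of L dB is a gain of −L dB): F_i = 10^(NF_i/10), G_i = 10^(G_i,dB/10)
  Stage 1: F_1 = 10^(9.19/10) = 8.299, G_1 = 10^(−9.19/10) = 0.1205
  Stage 2: F_2 = 10^(1.43/10) = 1.390, G_2 = 10^(24.3/10) = 269.2
  Stage 3: F_3 = 10^(6.98/10) = 4.989, G_3 = 10^(13.0/10) = 19.95
Friis cascade:
  F = 8.299 + (1.390 − 1)/0.1205 + (4.989 − 1)/32.43 = 11.66
NF = 10 log₁₀(11.66) = 10.67 dB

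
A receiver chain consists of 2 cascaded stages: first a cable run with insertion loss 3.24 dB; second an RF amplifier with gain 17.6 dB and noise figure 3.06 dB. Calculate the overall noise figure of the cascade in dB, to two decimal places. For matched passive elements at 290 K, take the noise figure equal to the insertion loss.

Convert to linear (a loss of L dB is a gain of −L dB): F_i = 10^(NF_i/10), G_i = 10^(G_i,dB/10)
  Stage 1: F_1 = 10^(3.24/10) = 2.109, G_1 = 10^(−3.24/10) = 0.4742
  Stage 2: F_2 = 10^(3.06/10) = 2.023, G_2 = 10^(17.6/10) = 57.54
Friis cascade:
  F = 2.109 + (2.023 − 1)/0.4742 = 4.266
NF = 10 log₁₀(4.266) = 6.30 dB

6.30 dB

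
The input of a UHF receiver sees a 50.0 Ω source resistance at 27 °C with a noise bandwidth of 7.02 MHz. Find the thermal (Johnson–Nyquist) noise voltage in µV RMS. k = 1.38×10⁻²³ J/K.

T = 27 °C + 273.15 = 300.15 K
V_n = √(4kTRB)
4kTRB = 4 × 1.38×10⁻²³ × 300.15 × 5.00×10¹ × 7.02×10⁶ = 5.82×10⁻¹² V²
V_n = √(5.82×10⁻¹²) = 2.41×10⁻⁶ V = 2.41 µV

2.41 µV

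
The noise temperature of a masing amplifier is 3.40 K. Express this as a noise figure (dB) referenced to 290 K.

0.051 dB

F = 1 + T_e/T₀ = 1 + 3.40/290 = 1.01172
NF = 10 log₁₀(1.01172) = 0.051 dB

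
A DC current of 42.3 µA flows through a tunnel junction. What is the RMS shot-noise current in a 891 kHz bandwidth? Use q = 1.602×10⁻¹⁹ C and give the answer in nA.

I_n = √(2qI·B)
2qI·B = 2 × 1.602×10⁻¹⁹ × 4.23×10⁻⁵ × 8.91×10⁵ = 1.21×10⁻¹⁷ A²
I_n = √(1.21×10⁻¹⁷) = 3.48×10⁻⁹ A = 3.48 nA

3.48 nA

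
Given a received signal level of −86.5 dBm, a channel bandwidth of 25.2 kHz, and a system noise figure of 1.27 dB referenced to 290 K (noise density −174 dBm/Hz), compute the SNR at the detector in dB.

42.2 dB

Noise floor: N = −174 + 10 log₁₀(B) + NF
10 log₁₀(2.52×10⁴) = 44.01 dB
N = −174 + 44.01 + 1.27 = −128.72 dBm
SNR = P_sig − N = −86.5 − (−128.72) = 42.22 dB → 42.2 dB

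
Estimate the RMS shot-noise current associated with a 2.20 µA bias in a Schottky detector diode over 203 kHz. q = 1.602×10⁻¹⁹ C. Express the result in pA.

378 pA

I_n = √(2qI·B)
2qI·B = 2 × 1.602×10⁻¹⁹ × 2.20×10⁻⁶ × 2.03×10⁵ = 1.43×10⁻¹⁹ A²
I_n = √(1.43×10⁻¹⁹) = 3.78×10⁻¹⁰ A = 378 pA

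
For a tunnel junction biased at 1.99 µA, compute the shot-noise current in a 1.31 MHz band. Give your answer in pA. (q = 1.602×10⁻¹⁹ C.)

I_n = √(2qI·B)
2qI·B = 2 × 1.602×10⁻¹⁹ × 1.99×10⁻⁶ × 1.31×10⁶ = 8.35×10⁻¹⁹ A²
I_n = √(8.35×10⁻¹⁹) = 9.14×10⁻¹⁰ A = 914 pA

914 pA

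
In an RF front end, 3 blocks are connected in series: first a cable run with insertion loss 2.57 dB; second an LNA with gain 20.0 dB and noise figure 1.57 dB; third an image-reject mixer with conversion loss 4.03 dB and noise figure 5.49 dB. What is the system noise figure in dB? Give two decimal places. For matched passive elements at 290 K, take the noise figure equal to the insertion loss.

Convert to linear (a loss of L dB is a gain of −L dB): F_i = 10^(NF_i/10), G_i = 10^(G_i,dB/10)
  Stage 1: F_1 = 10^(2.57/10) = 1.807, G_1 = 10^(−2.57/10) = 0.5534
  Stage 2: F_2 = 10^(1.57/10) = 1.435, G_2 = 10^(20.0/10) = 100.0
  Stage 3: F_3 = 10^(5.49/10) = 3.540, G_3 = 10^(−4.03/10) = 0.3954
Friis cascade:
  F = 1.807 + (1.435 − 1)/0.5534 + (3.540 − 1)/55.34 = 2.640
NF = 10 log₁₀(2.640) = 4.22 dB

4.22 dB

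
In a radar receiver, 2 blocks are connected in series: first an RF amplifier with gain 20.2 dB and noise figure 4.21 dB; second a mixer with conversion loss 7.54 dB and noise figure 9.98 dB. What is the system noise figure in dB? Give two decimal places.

4.35 dB

Convert to linear (a loss of L dB is a gain of −L dB): F_i = 10^(NF_i/10), G_i = 10^(G_i,dB/10)
  Stage 1: F_1 = 10^(4.21/10) = 2.636, G_1 = 10^(20.2/10) = 104.7
  Stage 2: F_2 = 10^(9.98/10) = 9.954, G_2 = 10^(−7.54/10) = 0.1762
Friis cascade:
  F = 2.636 + (9.954 − 1)/104.7 = 2.722
NF = 10 log₁₀(2.722) = 4.35 dB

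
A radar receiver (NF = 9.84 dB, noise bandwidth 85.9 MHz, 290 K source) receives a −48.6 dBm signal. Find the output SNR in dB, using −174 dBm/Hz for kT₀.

Noise floor: N = −174 + 10 log₁₀(B) + NF
10 log₁₀(8.59×10⁷) = 79.34 dB
N = −174 + 79.34 + 9.84 = −84.82 dBm
SNR = P_sig − N = −48.6 − (−84.82) = 36.22 dB → 36.2 dB

36.2 dB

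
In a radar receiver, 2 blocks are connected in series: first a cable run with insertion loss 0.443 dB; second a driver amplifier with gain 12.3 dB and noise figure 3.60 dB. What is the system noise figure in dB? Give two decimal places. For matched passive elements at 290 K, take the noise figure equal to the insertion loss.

4.04 dB

Convert to linear (a loss of L dB is a gain of −L dB): F_i = 10^(NF_i/10), G_i = 10^(G_i,dB/10)
  Stage 1: F_1 = 10^(0.443/10) = 1.107, G_1 = 10^(−0.443/10) = 0.9030
  Stage 2: F_2 = 10^(3.60/10) = 2.291, G_2 = 10^(12.3/10) = 16.98
Friis cascade:
  F = 1.107 + (2.291 − 1)/0.9030 = 2.537
NF = 10 log₁₀(2.537) = 4.04 dB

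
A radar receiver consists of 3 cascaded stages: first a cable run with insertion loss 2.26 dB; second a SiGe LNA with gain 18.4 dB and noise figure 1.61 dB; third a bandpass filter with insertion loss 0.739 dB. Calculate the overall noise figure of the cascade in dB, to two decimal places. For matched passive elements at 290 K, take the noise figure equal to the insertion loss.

3.88 dB

Convert to linear (a loss of L dB is a gain of −L dB): F_i = 10^(NF_i/10), G_i = 10^(G_i,dB/10)
  Stage 1: F_1 = 10^(2.26/10) = 1.683, G_1 = 10^(−2.26/10) = 0.5943
  Stage 2: F_2 = 10^(1.61/10) = 1.449, G_2 = 10^(18.4/10) = 69.18
  Stage 3: F_3 = 10^(0.739/10) = 1.185, G_3 = 10^(−0.739/10) = 0.8435
Friis cascade:
  F = 1.683 + (1.449 − 1)/0.5943 + (1.185 − 1)/41.11 = 2.442
NF = 10 log₁₀(2.442) = 3.88 dB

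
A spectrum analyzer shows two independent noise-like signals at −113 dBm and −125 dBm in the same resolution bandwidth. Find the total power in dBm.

−112.7 dBm

Convert to linear, add, convert back:
P₁ = 5.01×10⁻¹⁵ W, P₂ = 3.16×10⁻¹⁶ W
P_tot = 5.33×10⁻¹⁵ W → 10 log₁₀(P_tot / 10⁻³) = −112.7 dBm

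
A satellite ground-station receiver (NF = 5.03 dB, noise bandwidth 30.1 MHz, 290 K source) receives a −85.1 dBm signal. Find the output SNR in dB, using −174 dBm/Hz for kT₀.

9.1 dB

Noise floor: N = −174 + 10 log₁₀(B) + NF
10 log₁₀(3.01×10⁷) = 74.79 dB
N = −174 + 74.79 + 5.03 = −94.18 dBm
SNR = P_sig − N = −85.1 − (−94.18) = 9.08 dB → 9.1 dB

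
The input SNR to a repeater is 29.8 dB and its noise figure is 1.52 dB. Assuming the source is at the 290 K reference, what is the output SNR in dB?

By definition F = SNR_in/SNR_out, so in dB: SNR_out = SNR_in − NF
SNR_out = 29.8 − 1.52 = 28.28 dB

28.28 dB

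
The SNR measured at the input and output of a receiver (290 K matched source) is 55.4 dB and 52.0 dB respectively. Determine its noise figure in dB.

3.4 dB

NF (dB) = SNR_in(dB) − SNR_out(dB) when the source is at T₀
NF = 55.4 − 52.0 = 3.4 dB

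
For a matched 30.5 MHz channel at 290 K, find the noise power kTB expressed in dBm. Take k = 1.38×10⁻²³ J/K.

P_n = kTB = 1.38×10⁻²³ × 290 × 3.05×10⁷ = 1.22×10⁻¹³ W
In dBm: 10 log₁₀(1.22×10⁻¹³ / 10⁻³) = −99.1 dBm

−99.1 dBm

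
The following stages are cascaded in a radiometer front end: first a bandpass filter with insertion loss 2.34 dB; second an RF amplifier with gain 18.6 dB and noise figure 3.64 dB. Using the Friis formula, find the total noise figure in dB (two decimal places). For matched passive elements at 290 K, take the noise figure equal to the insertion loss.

Convert to linear (a loss of L dB is a gain of −L dB): F_i = 10^(NF_i/10), G_i = 10^(G_i,dB/10)
  Stage 1: F_1 = 10^(2.34/10) = 1.714, G_1 = 10^(−2.34/10) = 0.5834
  Stage 2: F_2 = 10^(3.64/10) = 2.312, G_2 = 10^(18.6/10) = 72.44
Friis cascade:
  F = 1.714 + (2.312 − 1)/0.5834 = 3.963
NF = 10 log₁₀(3.963) = 5.98 dB

5.98 dB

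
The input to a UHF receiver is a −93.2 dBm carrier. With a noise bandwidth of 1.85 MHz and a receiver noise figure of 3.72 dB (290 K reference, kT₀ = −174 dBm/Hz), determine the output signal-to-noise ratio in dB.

14.4 dB

Noise floor: N = −174 + 10 log₁₀(B) + NF
10 log₁₀(1.85×10⁶) = 62.67 dB
N = −174 + 62.67 + 3.72 = −107.61 dBm
SNR = P_sig − N = −93.2 − (−107.61) = 14.41 dB → 14.4 dB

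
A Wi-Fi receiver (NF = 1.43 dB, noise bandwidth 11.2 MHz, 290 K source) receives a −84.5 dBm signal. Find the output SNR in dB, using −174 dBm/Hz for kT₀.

17.6 dB

Noise floor: N = −174 + 10 log₁₀(B) + NF
10 log₁₀(1.12×10⁷) = 70.49 dB
N = −174 + 70.49 + 1.43 = −102.08 dBm
SNR = P_sig − N = −84.5 − (−102.08) = 17.58 dB → 17.6 dB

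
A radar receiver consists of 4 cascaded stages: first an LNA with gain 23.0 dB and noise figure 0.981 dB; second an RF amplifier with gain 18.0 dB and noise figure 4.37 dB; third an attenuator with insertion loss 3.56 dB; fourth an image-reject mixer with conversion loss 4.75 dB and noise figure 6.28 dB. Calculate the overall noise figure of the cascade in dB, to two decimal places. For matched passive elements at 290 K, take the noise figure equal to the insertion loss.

1.01 dB

Convert to linear (a loss of L dB is a gain of −L dB): F_i = 10^(NF_i/10), G_i = 10^(G_i,dB/10)
  Stage 1: F_1 = 10^(0.981/10) = 1.253, G_1 = 10^(23.0/10) = 199.5
  Stage 2: F_2 = 10^(4.37/10) = 2.735, G_2 = 10^(18.0/10) = 63.10
  Stage 3: F_3 = 10^(3.56/10) = 2.270, G_3 = 10^(−3.56/10) = 0.4406
  Stage 4: F_4 = 10^(6.28/10) = 4.246, G_4 = 10^(−4.75/10) = 0.3350
Friis cascade:
  F = 1.253 + (2.735 − 1)/199.5 + (2.270 − 1)/1.259×10⁴ + (4.246 − 1)/5546 = 1.263
NF = 10 log₁₀(1.263) = 1.01 dB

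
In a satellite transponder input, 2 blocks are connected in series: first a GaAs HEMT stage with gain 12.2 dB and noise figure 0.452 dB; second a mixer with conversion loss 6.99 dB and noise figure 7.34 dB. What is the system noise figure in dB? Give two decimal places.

1.39 dB

Convert to linear (a loss of L dB is a gain of −L dB): F_i = 10^(NF_i/10), G_i = 10^(G_i,dB/10)
  Stage 1: F_1 = 10^(0.452/10) = 1.110, G_1 = 10^(12.2/10) = 16.60
  Stage 2: F_2 = 10^(7.34/10) = 5.420, G_2 = 10^(−6.99/10) = 0.2000
Friis cascade:
  F = 1.110 + (5.420 − 1)/16.60 = 1.376
NF = 10 log₁₀(1.376) = 1.39 dB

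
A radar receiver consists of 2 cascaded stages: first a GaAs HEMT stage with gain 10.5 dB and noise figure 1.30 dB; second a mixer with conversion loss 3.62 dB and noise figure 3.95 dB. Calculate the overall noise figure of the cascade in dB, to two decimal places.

1.71 dB

Convert to linear (a loss of L dB is a gain of −L dB): F_i = 10^(NF_i/10), G_i = 10^(G_i,dB/10)
  Stage 1: F_1 = 10^(1.30/10) = 1.349, G_1 = 10^(10.5/10) = 11.22
  Stage 2: F_2 = 10^(3.95/10) = 2.483, G_2 = 10^(−3.62/10) = 0.4345
Friis cascade:
  F = 1.349 + (2.483 − 1)/11.22 = 1.481
NF = 10 log₁₀(1.481) = 1.71 dB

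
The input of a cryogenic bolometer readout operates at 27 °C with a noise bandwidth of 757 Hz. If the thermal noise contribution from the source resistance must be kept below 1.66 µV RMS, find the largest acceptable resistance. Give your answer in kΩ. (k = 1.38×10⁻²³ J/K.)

220 kΩ

T = 27 °C + 273.15 = 300.15 K
Johnson–Nyquist: V_n = √(4kTRB) ⇒ R = V_n² / (4kTB)
4kTB = 4 × 1.38×10⁻²³ × 300.15 × 7.57×10² = 1.25×10⁻¹⁷
R = (1.66×10⁻⁶)² / 1.25×10⁻¹⁷ = 2.20×10⁵ Ω = 220 kΩ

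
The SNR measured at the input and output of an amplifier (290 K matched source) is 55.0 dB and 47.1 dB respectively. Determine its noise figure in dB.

7.9 dB

NF (dB) = SNR_in(dB) − SNR_out(dB) when the source is at T₀
NF = 55.0 − 47.1 = 7.9 dB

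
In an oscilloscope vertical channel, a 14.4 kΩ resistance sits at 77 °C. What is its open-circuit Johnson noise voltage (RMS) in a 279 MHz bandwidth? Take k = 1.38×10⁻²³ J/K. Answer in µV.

279 µV

T = 77 °C + 273.15 = 350.15 K
V_n = √(4kTRB)
4kTRB = 4 × 1.38×10⁻²³ × 350.15 × 1.44×10⁴ × 2.79×10⁸ = 7.77×10⁻⁸ V²
V_n = √(7.77×10⁻⁸) = 2.79×10⁻⁴ V = 279 µV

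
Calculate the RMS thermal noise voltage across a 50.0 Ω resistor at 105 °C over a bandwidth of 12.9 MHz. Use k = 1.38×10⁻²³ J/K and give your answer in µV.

3.67 µV

T = 105 °C + 273.15 = 378.15 K
V_n = √(4kTRB)
4kTRB = 4 × 1.38×10⁻²³ × 378.15 × 5.00×10¹ × 1.29×10⁷ = 1.35×10⁻¹¹ V²
V_n = √(1.35×10⁻¹¹) = 3.67×10⁻⁶ V = 3.67 µV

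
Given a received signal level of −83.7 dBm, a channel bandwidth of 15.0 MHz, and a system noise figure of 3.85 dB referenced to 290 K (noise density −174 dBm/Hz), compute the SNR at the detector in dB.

Noise floor: N = −174 + 10 log₁₀(B) + NF
10 log₁₀(1.50×10⁷) = 71.76 dB
N = −174 + 71.76 + 3.85 = −98.39 dBm
SNR = P_sig − N = −83.7 − (−98.39) = 14.69 dB → 14.7 dB

14.7 dB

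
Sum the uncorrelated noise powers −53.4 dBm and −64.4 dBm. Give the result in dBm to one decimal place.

Convert to linear, add, convert back:
P₁ = 4.57×10⁻⁹ W, P₂ = 3.63×10⁻¹⁰ W
P_tot = 4.93×10⁻⁹ W → 10 log₁₀(P_tot / 10⁻³) = −53.1 dBm

−53.1 dBm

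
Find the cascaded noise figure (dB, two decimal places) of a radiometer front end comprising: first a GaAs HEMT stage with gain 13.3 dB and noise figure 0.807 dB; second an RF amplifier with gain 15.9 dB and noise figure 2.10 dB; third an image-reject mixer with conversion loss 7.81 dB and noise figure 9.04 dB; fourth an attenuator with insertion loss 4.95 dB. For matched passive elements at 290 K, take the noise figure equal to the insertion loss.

0.99 dB

Convert to linear (a loss of L dB is a gain of −L dB): F_i = 10^(NF_i/10), G_i = 10^(G_i,dB/10)
  Stage 1: F_1 = 10^(0.807/10) = 1.204, G_1 = 10^(13.3/10) = 21.38
  Stage 2: F_2 = 10^(2.10/10) = 1.622, G_2 = 10^(15.9/10) = 38.90
  Stage 3: F_3 = 10^(9.04/10) = 8.017, G_3 = 10^(−7.81/10) = 0.1656
  Stage 4: F_4 = 10^(4.95/10) = 3.126, G_4 = 10^(−4.95/10) = 0.3199
Friis cascade:
  F = 1.204 + (1.622 − 1)/21.38 + (8.017 − 1)/831.8 + (3.126 − 1)/137.7 = 1.257
NF = 10 log₁₀(1.257) = 0.99 dB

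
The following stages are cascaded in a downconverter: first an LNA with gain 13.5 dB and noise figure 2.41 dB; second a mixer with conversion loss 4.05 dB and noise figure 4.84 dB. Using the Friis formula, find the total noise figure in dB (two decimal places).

Convert to linear (a loss of L dB is a gain of −L dB): F_i = 10^(NF_i/10), G_i = 10^(G_i,dB/10)
  Stage 1: F_1 = 10^(2.41/10) = 1.742, G_1 = 10^(13.5/10) = 22.39
  Stage 2: F_2 = 10^(4.84/10) = 3.048, G_2 = 10^(−4.05/10) = 0.3936
Friis cascade:
  F = 1.742 + (3.048 − 1)/22.39 = 1.833
NF = 10 log₁₀(1.833) = 2.63 dB

2.63 dB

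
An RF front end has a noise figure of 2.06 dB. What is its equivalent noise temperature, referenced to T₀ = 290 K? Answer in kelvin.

176 K

F = 10^(2.06/10) = 1.60694
T_e = (F − 1)·T₀ = (1.60694 − 1) × 290 = 176 K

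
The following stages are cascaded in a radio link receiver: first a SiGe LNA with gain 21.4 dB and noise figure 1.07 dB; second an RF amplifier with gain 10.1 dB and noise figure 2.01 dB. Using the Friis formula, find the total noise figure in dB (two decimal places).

Convert to linear (a loss of L dB is a gain of −L dB): F_i = 10^(NF_i/10), G_i = 10^(G_i,dB/10)
  Stage 1: F_1 = 10^(1.07/10) = 1.279, G_1 = 10^(21.4/10) = 138.0
  Stage 2: F_2 = 10^(2.01/10) = 1.589, G_2 = 10^(10.1/10) = 10.23
Friis cascade:
  F = 1.279 + (1.589 − 1)/138.0 = 1.284
NF = 10 log₁₀(1.284) = 1.08 dB

1.08 dB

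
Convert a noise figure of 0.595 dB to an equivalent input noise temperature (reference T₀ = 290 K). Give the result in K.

F = 10^(0.595/10) = 1.14683
T_e = (F − 1)·T₀ = (1.14683 − 1) × 290 = 42.6 K

42.6 K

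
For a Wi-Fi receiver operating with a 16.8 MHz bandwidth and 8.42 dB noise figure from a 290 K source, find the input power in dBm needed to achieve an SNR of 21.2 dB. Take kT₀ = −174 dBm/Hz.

−72.1 dBm

Sensitivity = −174 + 10 log₁₀(B) + NF + SNR_min
= −174 + 72.25 + 8.42 + 21.2
= −72.13 dBm → −72.1 dBm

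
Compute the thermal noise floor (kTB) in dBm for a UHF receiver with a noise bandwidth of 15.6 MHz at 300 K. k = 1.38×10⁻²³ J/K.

P_n = kTB = 1.38×10⁻²³ × 300 × 1.56×10⁷ = 6.46×10⁻¹⁴ W
In dBm: 10 log₁₀(6.46×10⁻¹⁴ / 10⁻³) = −101.9 dBm

−101.9 dBm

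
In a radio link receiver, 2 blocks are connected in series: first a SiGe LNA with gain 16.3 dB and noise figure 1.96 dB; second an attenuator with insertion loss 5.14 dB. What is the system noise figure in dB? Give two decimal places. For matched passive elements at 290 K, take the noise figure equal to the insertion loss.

2.10 dB

Convert to linear (a loss of L dB is a gain of −L dB): F_i = 10^(NF_i/10), G_i = 10^(G_i,dB/10)
  Stage 1: F_1 = 10^(1.96/10) = 1.570, G_1 = 10^(16.3/10) = 42.66
  Stage 2: F_2 = 10^(5.14/10) = 3.266, G_2 = 10^(−5.14/10) = 0.3062
Friis cascade:
  F = 1.570 + (3.266 − 1)/42.66 = 1.623
NF = 10 log₁₀(1.623) = 2.10 dB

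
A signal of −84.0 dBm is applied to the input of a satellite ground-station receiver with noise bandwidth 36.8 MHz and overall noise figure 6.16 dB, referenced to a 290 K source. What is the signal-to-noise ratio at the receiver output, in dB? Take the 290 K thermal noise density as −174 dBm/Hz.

Noise floor: N = −174 + 10 log₁₀(B) + NF
10 log₁₀(3.68×10⁷) = 75.66 dB
N = −174 + 75.66 + 6.16 = −92.18 dBm
SNR = P_sig − N = −84.0 − (−92.18) = 8.18 dB → 8.2 dB

8.2 dB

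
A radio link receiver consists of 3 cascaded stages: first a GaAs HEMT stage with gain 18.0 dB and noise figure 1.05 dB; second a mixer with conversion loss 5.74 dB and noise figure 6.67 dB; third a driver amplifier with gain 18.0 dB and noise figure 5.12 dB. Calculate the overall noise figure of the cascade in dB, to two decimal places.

Convert to linear (a loss of L dB is a gain of −L dB): F_i = 10^(NF_i/10), G_i = 10^(G_i,dB/10)
  Stage 1: F_1 = 10^(1.05/10) = 1.274, G_1 = 10^(18.0/10) = 63.10
  Stage 2: F_2 = 10^(6.67/10) = 4.645, G_2 = 10^(−5.74/10) = 0.2667
  Stage 3: F_3 = 10^(5.12/10) = 3.251, G_3 = 10^(18.0/10) = 63.10
Friis cascade:
  F = 1.274 + (4.645 − 1)/63.10 + (3.251 − 1)/16.83 = 1.465
NF = 10 log₁₀(1.465) = 1.66 dB

1.66 dB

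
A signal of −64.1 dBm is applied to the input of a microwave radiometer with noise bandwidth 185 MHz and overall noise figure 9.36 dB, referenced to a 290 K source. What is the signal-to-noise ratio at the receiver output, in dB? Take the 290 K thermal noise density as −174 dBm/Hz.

Noise floor: N = −174 + 10 log₁₀(B) + NF
10 log₁₀(1.85×10⁸) = 82.67 dB
N = −174 + 82.67 + 9.36 = −81.97 dBm
SNR = P_sig − N = −64.1 − (−81.97) = 17.87 dB → 17.9 dB

17.9 dB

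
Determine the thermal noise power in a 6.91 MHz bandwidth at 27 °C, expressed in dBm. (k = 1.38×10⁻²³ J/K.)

−105.4 dBm

T = 27 °C + 273.15 = 300.15 K
P_n = kTB = 1.38×10⁻²³ × 300.15 × 6.91×10⁶ = 2.86×10⁻¹⁴ W
In dBm: 10 log₁₀(2.86×10⁻¹⁴ / 10⁻³) = −105.4 dBm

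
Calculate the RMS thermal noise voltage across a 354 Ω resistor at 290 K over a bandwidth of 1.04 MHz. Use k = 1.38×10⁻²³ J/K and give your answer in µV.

V_n = √(4kTRB)
4kTRB = 4 × 1.38×10⁻²³ × 290 × 3.54×10² × 1.04×10⁶ = 5.89×10⁻¹² V²
V_n = √(5.89×10⁻¹²) = 2.43×10⁻⁶ V = 2.43 µV

2.43 µV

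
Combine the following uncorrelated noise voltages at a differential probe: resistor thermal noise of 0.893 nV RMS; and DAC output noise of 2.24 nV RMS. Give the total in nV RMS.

Uncorrelated sources add in power (mean-square): V_tot = √(ΣV_i²)
V_tot = √[(8.93×10⁻¹⁰)² + (2.24×10⁻⁹)²] = 2.41×10⁻⁹ V = 2.41 nV

2.41 nV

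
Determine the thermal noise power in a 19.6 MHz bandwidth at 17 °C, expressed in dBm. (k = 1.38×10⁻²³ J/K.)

T = 17 °C + 273.15 = 290.15 K
P_n = kTB = 1.38×10⁻²³ × 290.15 × 1.96×10⁷ = 7.85×10⁻¹⁴ W
In dBm: 10 log₁₀(7.85×10⁻¹⁴ / 10⁻³) = −101.1 dBm

−101.1 dBm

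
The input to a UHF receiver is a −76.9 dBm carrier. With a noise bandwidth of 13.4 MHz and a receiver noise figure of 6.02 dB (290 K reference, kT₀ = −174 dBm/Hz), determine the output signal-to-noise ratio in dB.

19.8 dB

Noise floor: N = −174 + 10 log₁₀(B) + NF
10 log₁₀(1.34×10⁷) = 71.27 dB
N = −174 + 71.27 + 6.02 = −96.71 dBm
SNR = P_sig − N = −76.9 − (−96.71) = 19.81 dB → 19.8 dB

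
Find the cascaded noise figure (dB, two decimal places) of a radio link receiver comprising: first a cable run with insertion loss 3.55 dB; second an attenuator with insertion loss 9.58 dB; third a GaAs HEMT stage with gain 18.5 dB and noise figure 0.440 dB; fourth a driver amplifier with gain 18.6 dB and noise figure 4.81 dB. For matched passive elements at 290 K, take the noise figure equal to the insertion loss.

Convert to linear (a loss of L dB is a gain of −L dB): F_i = 10^(NF_i/10), G_i = 10^(G_i,dB/10)
  Stage 1: F_1 = 10^(3.55/10) = 2.265, G_1 = 10^(−3.55/10) = 0.4416
  Stage 2: F_2 = 10^(9.58/10) = 9.078, G_2 = 10^(−9.58/10) = 0.1102
  Stage 3: F_3 = 10^(0.440/10) = 1.107, G_3 = 10^(18.5/10) = 70.79
  Stage 4: F_4 = 10^(4.81/10) = 3.027, G_4 = 10^(18.6/10) = 72.44
Friis cascade:
  F = 2.265 + (9.078 − 1)/0.4416 + (1.107 − 1)/0.04864 + (3.027 − 1)/3.443 = 23.34
NF = 10 log₁₀(23.34) = 13.68 dB

13.68 dB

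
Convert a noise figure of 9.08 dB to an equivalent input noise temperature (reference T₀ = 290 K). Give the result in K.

2056 K

F = 10^(9.08/10) = 8.09096
T_e = (F − 1)·T₀ = (8.09096 − 1) × 290 = 2056 K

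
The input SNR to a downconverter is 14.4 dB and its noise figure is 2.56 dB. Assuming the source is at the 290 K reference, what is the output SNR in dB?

11.84 dB

By definition F = SNR_in/SNR_out, so in dB: SNR_out = SNR_in − NF
SNR_out = 14.4 − 2.56 = 11.84 dB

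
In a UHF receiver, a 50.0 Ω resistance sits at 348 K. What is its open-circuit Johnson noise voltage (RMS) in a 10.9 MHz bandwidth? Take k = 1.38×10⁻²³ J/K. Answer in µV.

V_n = √(4kTRB)
4kTRB = 4 × 1.38×10⁻²³ × 348 × 5.00×10¹ × 1.09×10⁷ = 1.05×10⁻¹¹ V²
V_n = √(1.05×10⁻¹¹) = 3.24×10⁻⁶ V = 3.24 µV

3.24 µV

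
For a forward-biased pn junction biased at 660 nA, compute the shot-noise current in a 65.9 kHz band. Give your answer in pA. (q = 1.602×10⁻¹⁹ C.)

I_n = √(2qI·B)
2qI·B = 2 × 1.602×10⁻¹⁹ × 6.60×10⁻⁷ × 6.59×10⁴ = 1.39×10⁻²⁰ A²
I_n = √(1.39×10⁻²⁰) = 1.18×10⁻¹⁰ A = 118 pA

118 pA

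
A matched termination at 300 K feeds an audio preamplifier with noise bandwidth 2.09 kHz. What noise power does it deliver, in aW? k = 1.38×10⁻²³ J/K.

P_n = kTB = 1.38×10⁻²³ × 300 × 2.09×10³ = 8.65×10⁻¹⁸ W = 8.65 aW

8.65 aW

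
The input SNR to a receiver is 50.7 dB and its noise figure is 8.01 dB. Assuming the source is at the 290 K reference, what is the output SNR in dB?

42.69 dB

By definition F = SNR_in/SNR_out, so in dB: SNR_out = SNR_in − NF
SNR_out = 50.7 − 8.01 = 42.69 dB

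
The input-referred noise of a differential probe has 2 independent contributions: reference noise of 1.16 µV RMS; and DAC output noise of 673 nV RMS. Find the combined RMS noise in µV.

Uncorrelated sources add in power (mean-square): V_tot = √(ΣV_i²)
V_tot = √[(1.16×10⁻⁶)² + (6.73×10⁻⁷)²] = 1.34×10⁻⁶ V = 1.34 µV

1.34 µV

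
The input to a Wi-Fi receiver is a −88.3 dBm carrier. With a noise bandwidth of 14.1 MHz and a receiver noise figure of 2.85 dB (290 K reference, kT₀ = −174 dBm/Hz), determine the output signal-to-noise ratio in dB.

Noise floor: N = −174 + 10 log₁₀(B) + NF
10 log₁₀(1.41×10⁷) = 71.49 dB
N = −174 + 71.49 + 2.85 = −99.66 dBm
SNR = P_sig − N = −88.3 − (−99.66) = 11.36 dB → 11.4 dB

11.4 dB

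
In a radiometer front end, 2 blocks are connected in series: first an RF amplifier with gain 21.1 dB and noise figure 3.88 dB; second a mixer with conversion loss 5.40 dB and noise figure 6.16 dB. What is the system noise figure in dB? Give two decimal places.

3.92 dB

Convert to linear (a loss of L dB is a gain of −L dB): F_i = 10^(NF_i/10), G_i = 10^(G_i,dB/10)
  Stage 1: F_1 = 10^(3.88/10) = 2.443, G_1 = 10^(21.1/10) = 128.8
  Stage 2: F_2 = 10^(6.16/10) = 4.130, G_2 = 10^(−5.40/10) = 0.2884
Friis cascade:
  F = 2.443 + (4.130 − 1)/128.8 = 2.468
NF = 10 log₁₀(2.468) = 3.92 dB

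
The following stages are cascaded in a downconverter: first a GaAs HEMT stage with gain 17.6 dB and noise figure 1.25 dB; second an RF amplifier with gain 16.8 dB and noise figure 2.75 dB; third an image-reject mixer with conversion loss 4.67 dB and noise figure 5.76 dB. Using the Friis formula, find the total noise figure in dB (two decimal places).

Convert to linear (a loss of L dB is a gain of −L dB): F_i = 10^(NF_i/10), G_i = 10^(G_i,dB/10)
  Stage 1: F_1 = 10^(1.25/10) = 1.334, G_1 = 10^(17.6/10) = 57.54
  Stage 2: F_2 = 10^(2.75/10) = 1.884, G_2 = 10^(16.8/10) = 47.86
  Stage 3: F_3 = 10^(5.76/10) = 3.767, G_3 = 10^(−4.67/10) = 0.3412
Friis cascade:
  F = 1.334 + (1.884 − 1)/57.54 + (3.767 − 1)/2754 = 1.350
NF = 10 log₁₀(1.350) = 1.30 dB

1.30 dB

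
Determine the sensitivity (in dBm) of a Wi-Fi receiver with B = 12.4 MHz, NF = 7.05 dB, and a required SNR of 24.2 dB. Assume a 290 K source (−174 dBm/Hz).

−71.8 dBm

Sensitivity = −174 + 10 log₁₀(B) + NF + SNR_min
= −174 + 70.93 + 7.05 + 24.2
= −71.82 dBm → −71.8 dBm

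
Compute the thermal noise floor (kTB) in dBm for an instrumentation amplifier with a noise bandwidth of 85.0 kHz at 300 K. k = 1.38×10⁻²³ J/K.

−124.5 dBm

P_n = kTB = 1.38×10⁻²³ × 300 × 8.50×10⁴ = 3.52×10⁻¹⁶ W
In dBm: 10 log₁₀(3.52×10⁻¹⁶ / 10⁻³) = −124.5 dBm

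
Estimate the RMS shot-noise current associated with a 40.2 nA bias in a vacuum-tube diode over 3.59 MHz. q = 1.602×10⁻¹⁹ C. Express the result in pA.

I_n = √(2qI·B)
2qI·B = 2 × 1.602×10⁻¹⁹ × 4.02×10⁻⁸ × 3.59×10⁶ = 4.62×10⁻²⁰ A²
I_n = √(4.62×10⁻²⁰) = 2.15×10⁻¹⁰ A = 215 pA

215 pA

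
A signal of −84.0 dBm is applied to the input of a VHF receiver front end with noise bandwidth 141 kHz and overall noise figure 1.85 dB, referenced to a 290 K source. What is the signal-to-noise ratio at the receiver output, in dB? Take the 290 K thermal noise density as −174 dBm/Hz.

Noise floor: N = −174 + 10 log₁₀(B) + NF
10 log₁₀(1.41×10⁵) = 51.49 dB
N = −174 + 51.49 + 1.85 = −120.66 dBm
SNR = P_sig − N = −84.0 − (−120.66) = 36.66 dB → 36.7 dB

36.7 dB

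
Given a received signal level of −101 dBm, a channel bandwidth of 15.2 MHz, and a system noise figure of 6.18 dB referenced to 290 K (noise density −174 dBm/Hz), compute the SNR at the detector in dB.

Noise floor: N = −174 + 10 log₁₀(B) + NF
10 log₁₀(1.52×10⁷) = 71.82 dB
N = −174 + 71.82 + 6.18 = −96.00 dBm
SNR = P_sig − N = −101 − (−96.00) = −5.00 dB → −5.0 dB

−5.0 dB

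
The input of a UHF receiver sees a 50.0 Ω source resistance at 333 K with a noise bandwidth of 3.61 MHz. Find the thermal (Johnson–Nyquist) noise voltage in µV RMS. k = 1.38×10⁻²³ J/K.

V_n = √(4kTRB)
4kTRB = 4 × 1.38×10⁻²³ × 333 × 5.00×10¹ × 3.61×10⁶ = 3.32×10⁻¹² V²
V_n = √(3.32×10⁻¹²) = 1.82×10⁻⁶ V = 1.82 µV

1.82 µV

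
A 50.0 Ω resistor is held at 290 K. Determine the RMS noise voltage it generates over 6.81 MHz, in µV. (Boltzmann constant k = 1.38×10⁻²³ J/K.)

V_n = √(4kTRB)
4kTRB = 4 × 1.38×10⁻²³ × 290 × 5.00×10¹ × 6.81×10⁶ = 5.45×10⁻¹² V²
V_n = √(5.45×10⁻¹²) = 2.33×10⁻⁶ V = 2.33 µV

2.33 µV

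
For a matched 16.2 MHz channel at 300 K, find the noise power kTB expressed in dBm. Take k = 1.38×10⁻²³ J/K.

P_n = kTB = 1.38×10⁻²³ × 300 × 1.62×10⁷ = 6.71×10⁻¹⁴ W
In dBm: 10 log₁₀(6.71×10⁻¹⁴ / 10⁻³) = −101.7 dBm

−101.7 dBm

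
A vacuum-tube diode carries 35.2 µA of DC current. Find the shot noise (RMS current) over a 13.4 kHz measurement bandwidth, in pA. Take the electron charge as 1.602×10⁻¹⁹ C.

I_n = √(2qI·B)
2qI·B = 2 × 1.602×10⁻¹⁹ × 3.52×10⁻⁵ × 1.34×10⁴ = 1.51×10⁻¹⁹ A²
I_n = √(1.51×10⁻¹⁹) = 3.89×10⁻¹⁰ A = 389 pA

389 pA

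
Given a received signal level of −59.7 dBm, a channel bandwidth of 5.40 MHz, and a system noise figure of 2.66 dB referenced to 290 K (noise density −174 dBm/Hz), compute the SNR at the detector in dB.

44.3 dB

Noise floor: N = −174 + 10 log₁₀(B) + NF
10 log₁₀(5.40×10⁶) = 67.32 dB
N = −174 + 67.32 + 2.66 = −104.02 dBm
SNR = P_sig − N = −59.7 − (−104.02) = 44.32 dB → 44.3 dB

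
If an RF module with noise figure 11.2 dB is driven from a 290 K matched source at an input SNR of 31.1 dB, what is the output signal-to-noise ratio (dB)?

By definition F = SNR_in/SNR_out, so in dB: SNR_out = SNR_in − NF
SNR_out = 31.1 − 11.2 = 19.9 dB

19.9 dB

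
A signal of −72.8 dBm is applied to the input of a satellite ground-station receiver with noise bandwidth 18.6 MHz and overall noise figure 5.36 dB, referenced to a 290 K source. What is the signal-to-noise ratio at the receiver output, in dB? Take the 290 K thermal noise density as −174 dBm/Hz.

23.1 dB

Noise floor: N = −174 + 10 log₁₀(B) + NF
10 log₁₀(1.86×10⁷) = 72.7 dB
N = −174 + 72.7 + 5.36 = −95.94 dBm
SNR = P_sig − N = −72.8 − (−95.94) = 23.14 dB → 23.1 dB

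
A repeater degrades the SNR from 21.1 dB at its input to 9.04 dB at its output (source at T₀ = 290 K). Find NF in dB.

NF (dB) = SNR_in(dB) − SNR_out(dB) when the source is at T₀
NF = 21.1 − 9.04 = 12.06 dB

12.06 dB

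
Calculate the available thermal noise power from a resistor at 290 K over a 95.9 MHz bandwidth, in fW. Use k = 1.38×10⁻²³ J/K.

384 fW

P_n = kTB = 1.38×10⁻²³ × 290 × 9.59×10⁷ = 3.84×10⁻¹³ W = 384 fW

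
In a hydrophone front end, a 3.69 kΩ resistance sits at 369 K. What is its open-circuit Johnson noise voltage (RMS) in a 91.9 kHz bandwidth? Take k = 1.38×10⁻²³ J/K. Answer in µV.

2.63 µV

V_n = √(4kTRB)
4kTRB = 4 × 1.38×10⁻²³ × 369 × 3.69×10³ × 9.19×10⁴ = 6.91×10⁻¹² V²
V_n = √(6.91×10⁻¹²) = 2.63×10⁻⁶ V = 2.63 µV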